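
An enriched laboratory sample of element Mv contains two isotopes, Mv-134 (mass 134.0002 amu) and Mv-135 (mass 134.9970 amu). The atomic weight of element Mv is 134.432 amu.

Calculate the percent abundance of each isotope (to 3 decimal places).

Mv-134: 56.681%, Mv-135: 43.319%

Writing the weighted mean with unknown fraction x of Mv-134:
134.0002·x + 134.9970·(1 − x) = 134.432
(134.0002 − 134.9970)·x = 134.432 − 134.9970
x = -0.5650 / -0.9968 = 0.56681 → 56.681% Mv-134, 43.319% Mv-135.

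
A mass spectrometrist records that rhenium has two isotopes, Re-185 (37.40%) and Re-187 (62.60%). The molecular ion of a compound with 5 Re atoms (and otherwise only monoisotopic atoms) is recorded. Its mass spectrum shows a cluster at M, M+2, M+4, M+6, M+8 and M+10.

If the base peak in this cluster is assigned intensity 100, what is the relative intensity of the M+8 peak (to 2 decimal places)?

83.69

Term probabilities: M 0.0073, M+2 0.0612, M+4 0.2050, M+6 0.3431, M+8 0.2872, M+10 0.0961. Base peak = M+6.
P(M+6) = C(5,3) × 0.3740^2 × 0.6260^3 = 10 × 0.139876 × 0.24531438 = 0.343136 (base)
P(M+8) = C(5,4) × 0.3740^1 × 0.6260^4 = 5 × 0.3740 × 0.1535668 = 0.287170
Relative intensity = 0.287170 / 0.343136 × 100 = 83.69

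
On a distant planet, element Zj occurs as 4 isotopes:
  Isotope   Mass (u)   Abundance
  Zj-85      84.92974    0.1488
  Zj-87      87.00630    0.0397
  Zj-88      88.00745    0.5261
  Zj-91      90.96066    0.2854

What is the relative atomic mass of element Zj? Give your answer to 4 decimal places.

Weight each isotope mass by its fractional abundance: 0.1488 × 84.92974 + 0.0397 × 87.00630 + 0.5261 × 88.00745 + 0.2854 × 90.96066
= 12.637545 + 3.454150 + 46.300719 + 25.960172 = 88.352586 u

88.3526 u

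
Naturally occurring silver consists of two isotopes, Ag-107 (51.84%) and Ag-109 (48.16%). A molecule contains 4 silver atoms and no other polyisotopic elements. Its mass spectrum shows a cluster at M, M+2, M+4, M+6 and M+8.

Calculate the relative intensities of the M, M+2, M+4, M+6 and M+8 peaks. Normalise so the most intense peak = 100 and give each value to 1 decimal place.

Expanding (0.5184 + 0.4816)^4:
P(M) = 0.5184^4 = 0.072220
P(M+2) = 4 × 0.5184^3 × 0.4816^1 = 0.268375
P(M+4) = 6 × 0.5184^2 × 0.4816^2 = 0.373985
P(M+6) = 4 × 0.5184^1 × 0.4816^3 = 0.231624
P(M+8) = 0.4816^4 = 0.053795
The M+4 peak is largest (0.373985); scaling to 100 gives 19.3 : 71.8 : 100.0 : 61.9 : 14.4.

19.3 : 71.8 : 100.0 : 61.9 : 14.4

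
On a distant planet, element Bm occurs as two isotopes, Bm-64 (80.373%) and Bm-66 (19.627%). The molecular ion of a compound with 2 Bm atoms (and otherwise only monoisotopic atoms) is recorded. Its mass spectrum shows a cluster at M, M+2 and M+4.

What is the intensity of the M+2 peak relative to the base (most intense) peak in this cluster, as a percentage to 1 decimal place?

Binomial terms of (0.80373 + 0.19627)^2: M 0.6460, M+2 0.3155, M+4 0.0385 → M is the base peak.
P(M) = C(2,0) × 0.80373^2 × 0.19627^0 = 1 × 0.64598191 × 1.0000 = 0.645982 (base)
P(M+2) = C(2,1) × 0.80373^1 × 0.19627^1 = 2 × 0.80373 × 0.19627 = 0.315496
Relative intensity = 0.315496 / 0.645982 × 100 = 48.8

48.8%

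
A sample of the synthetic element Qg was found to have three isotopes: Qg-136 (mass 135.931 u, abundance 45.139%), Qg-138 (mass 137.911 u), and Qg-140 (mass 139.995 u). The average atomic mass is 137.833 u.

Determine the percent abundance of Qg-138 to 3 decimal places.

The remaining 54.861% is split between Qg-138 (fraction x) and Qg-140 (fraction 0.54861 − x).
Substituting: 137.911x + 139.995(0.54861 − x) = 76.47510591
(137.911 − 139.995)x = -0.32755104  ⇒  x = 0.15717, y = 0.39144
Qg-138: 15.717%, Qg-140: 39.144%.

15.717%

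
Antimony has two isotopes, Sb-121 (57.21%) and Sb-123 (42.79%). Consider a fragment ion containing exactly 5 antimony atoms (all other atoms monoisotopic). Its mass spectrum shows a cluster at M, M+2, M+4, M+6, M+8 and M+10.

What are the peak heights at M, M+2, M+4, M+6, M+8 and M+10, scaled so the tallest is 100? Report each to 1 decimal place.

17.9 : 66.8 : 100.0 : 74.8 : 28.0 : 4.2

Each Sb atom is independently Sb-121 (p = 0.5721) or Sb-123 (q = 0.4279); the cluster is the binomial expansion (p + q)^5.
P(M) = 0.5721^5 = 0.061286
P(M+2) = 5 × 0.5721^4 × 0.4279^1 = 0.229192
P(M+4) = 10 × 0.5721^3 × 0.4279^2 = 0.342847
P(M+6) = 10 × 0.5721^2 × 0.4279^3 = 0.256431
P(M+8) = 5 × 0.5721^1 × 0.4279^4 = 0.095898
P(M+10) = 0.4279^5 = 0.014345
The M+4 peak is largest (0.342847); scaling to 100 gives 17.9 : 66.8 : 100.0 : 74.8 : 28.0 : 4.2.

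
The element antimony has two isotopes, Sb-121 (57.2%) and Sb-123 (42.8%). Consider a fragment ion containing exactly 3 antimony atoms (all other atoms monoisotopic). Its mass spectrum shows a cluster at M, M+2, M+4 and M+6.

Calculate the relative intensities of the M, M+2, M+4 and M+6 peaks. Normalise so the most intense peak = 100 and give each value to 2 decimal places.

44.55 : 100.00 : 74.83 : 18.66

The 3 Sb atoms are independent, so intensities follow the terms of (0.572 + 0.428)^3.
P(M) = 0.572^3 = 0.187149
P(M+2) = 3 × 0.572^2 × 0.428^1 = 0.420104
P(M+4) = 3 × 0.572^1 × 0.428^2 = 0.314344
P(M+6) = 0.428^3 = 0.078403
The M+2 peak is largest (0.420104); scaling to 100 gives 44.55 : 100.00 : 74.83 : 18.66.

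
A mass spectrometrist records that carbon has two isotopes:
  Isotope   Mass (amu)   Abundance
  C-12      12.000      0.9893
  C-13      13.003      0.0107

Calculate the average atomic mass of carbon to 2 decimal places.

12.01 amu

Average mass = Σ (abundance × isotope mass) = 0.9893 × 12.000 + 0.0107 × 13.003
= 11.8716 + 0.1391 = 12.0107 amu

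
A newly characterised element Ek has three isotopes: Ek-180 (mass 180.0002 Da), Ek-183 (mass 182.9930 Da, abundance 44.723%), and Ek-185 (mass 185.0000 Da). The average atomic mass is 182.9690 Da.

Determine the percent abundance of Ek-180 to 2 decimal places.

22.67%

The remaining 55.277% is split between Ek-180 (fraction x) and Ek-185 (fraction 0.55277 − x).
Substituting: 180.0002x + 185.0000(0.55277 − x) = 101.12904061
(180.0002 − 185.0000)x = -1.13340939  ⇒  x = 0.22669, y = 0.32608
Ek-180: 22.67%, Ek-185: 32.61%.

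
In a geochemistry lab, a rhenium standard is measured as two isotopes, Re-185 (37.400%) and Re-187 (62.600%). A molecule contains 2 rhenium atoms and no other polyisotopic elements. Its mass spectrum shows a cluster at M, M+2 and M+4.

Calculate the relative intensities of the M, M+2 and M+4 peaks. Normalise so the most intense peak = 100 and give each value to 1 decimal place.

29.9 : 100.0 : 83.7

The 2 Re atoms are independent, so intensities follow the terms of (0.37400 + 0.62600)^2.
P(M) = 0.37400^2 = 0.139876
P(M+2) = 2 × 0.37400^1 × 0.62600^1 = 0.468248
P(M+4) = 0.62600^2 = 0.391876
The M+2 peak is largest (0.468248); scaling to 100 gives 29.9 : 100.0 : 83.7.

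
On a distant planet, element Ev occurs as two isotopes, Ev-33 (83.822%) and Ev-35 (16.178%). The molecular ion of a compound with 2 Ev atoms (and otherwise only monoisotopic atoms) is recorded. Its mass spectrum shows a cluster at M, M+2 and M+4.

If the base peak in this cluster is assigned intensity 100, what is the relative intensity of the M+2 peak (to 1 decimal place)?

38.6

Binomial terms of (0.83822 + 0.16178)^2: M 0.7026, M+2 0.2712, M+4 0.0262 → M is the base peak.
P(M) = C(2,0) × 0.83822^2 × 0.16178^0 = 1 × 0.70261277 × 1.0000 = 0.702613 (base)
P(M+2) = C(2,1) × 0.83822^1 × 0.16178^1 = 2 × 0.83822 × 0.16178 = 0.271214
Relative intensity = 0.271214 / 0.702613 × 100 = 38.6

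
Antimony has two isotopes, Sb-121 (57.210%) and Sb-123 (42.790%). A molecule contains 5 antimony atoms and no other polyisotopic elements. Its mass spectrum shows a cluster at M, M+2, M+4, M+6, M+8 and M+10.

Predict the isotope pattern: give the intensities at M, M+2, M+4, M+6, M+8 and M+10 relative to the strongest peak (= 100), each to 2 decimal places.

17.88 : 66.85 : 100.00 : 74.79 : 27.97 : 4.18

The 5 Sb atoms are independent, so intensities follow the terms of (0.57210 + 0.42790)^5.
P(M) = 0.57210^5 = 0.061286
P(M+2) = 5 × 0.57210^4 × 0.42790^1 = 0.229192
P(M+4) = 10 × 0.57210^3 × 0.42790^2 = 0.342847
P(M+6) = 10 × 0.57210^2 × 0.42790^3 = 0.256431
P(M+8) = 5 × 0.57210^1 × 0.42790^4 = 0.095898
P(M+10) = 0.42790^5 = 0.014345
The M+4 peak is largest (0.342847); scaling to 100 gives 17.88 : 66.85 : 100.00 : 74.79 : 27.97 : 4.18.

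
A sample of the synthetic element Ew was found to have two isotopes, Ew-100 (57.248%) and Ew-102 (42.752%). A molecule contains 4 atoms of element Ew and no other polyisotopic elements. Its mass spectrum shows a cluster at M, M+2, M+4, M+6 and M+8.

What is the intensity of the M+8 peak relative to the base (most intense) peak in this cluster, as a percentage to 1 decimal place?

9.3%

Term probabilities: M 0.1074, M+2 0.3208, M+4 0.3594, M+6 0.1789, M+8 0.0334. Base peak = M+4.
P(M+4) = C(4,2) × 0.57248^2 × 0.42752^2 = 6 × 0.32773335 × 0.18277335 = 0.359406 (base)
P(M+8) = C(4,4) × 0.57248^0 × 0.42752^4 = 1 × 1.0000 × 0.0334061 = 0.033406
Relative intensity = 0.033406 / 0.359406 × 100 = 9.3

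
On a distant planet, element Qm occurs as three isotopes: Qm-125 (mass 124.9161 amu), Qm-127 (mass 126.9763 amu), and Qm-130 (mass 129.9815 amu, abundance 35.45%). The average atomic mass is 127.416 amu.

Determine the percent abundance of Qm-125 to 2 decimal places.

The remaining 64.55% is split between Qm-125 (fraction x) and Qm-127 (fraction 0.6455 − x).
Substituting: 124.9161x + 126.9763(0.6455 − x) = 81.33755825
(124.9161 − 126.9763)x = -0.6256434  ⇒  x = 0.30368, y = 0.34182
Qm-125: 30.37%, Qm-127: 34.18%.

30.37%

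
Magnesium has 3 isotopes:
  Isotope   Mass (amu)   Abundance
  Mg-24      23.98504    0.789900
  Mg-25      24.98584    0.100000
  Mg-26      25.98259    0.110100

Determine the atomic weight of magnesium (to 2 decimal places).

24.31 amu

The abundance-weighted mean is 0.789900 × 23.98504 + 0.100000 × 24.98584 + 0.110100 × 25.98259
= 18.945783 + 2.498584 + 2.860683 = 24.305050 amu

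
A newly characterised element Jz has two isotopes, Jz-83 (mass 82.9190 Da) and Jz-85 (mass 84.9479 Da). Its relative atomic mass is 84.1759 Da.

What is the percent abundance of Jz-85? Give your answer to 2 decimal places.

61.95%

Writing the weighted mean with unknown fraction x of Jz-83:
82.9190·x + 84.9479·(1 − x) = 84.1759
(82.9190 − 84.9479)·x = 84.1759 − 84.9479
x = -0.7720 / -2.0289 = 0.38050 → 38.05% Jz-83, 61.95% Jz-85.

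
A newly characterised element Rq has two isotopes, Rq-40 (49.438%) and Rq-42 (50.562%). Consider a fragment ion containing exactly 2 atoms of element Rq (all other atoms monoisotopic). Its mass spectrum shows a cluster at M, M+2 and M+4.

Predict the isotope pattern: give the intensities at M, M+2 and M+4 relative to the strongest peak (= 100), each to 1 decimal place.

48.9 : 100.0 : 51.1

Each Rq atom is independently Rq-40 (p = 0.49438) or Rq-42 (q = 0.50562); the cluster is the binomial expansion (p + q)^2.
P(M) = 0.49438^2 = 0.244412
P(M+2) = 2 × 0.49438^1 × 0.50562^1 = 0.499937
P(M+4) = 0.50562^2 = 0.255652
The M+2 peak is largest (0.499937); scaling to 100 gives 48.9 : 100.0 : 51.1.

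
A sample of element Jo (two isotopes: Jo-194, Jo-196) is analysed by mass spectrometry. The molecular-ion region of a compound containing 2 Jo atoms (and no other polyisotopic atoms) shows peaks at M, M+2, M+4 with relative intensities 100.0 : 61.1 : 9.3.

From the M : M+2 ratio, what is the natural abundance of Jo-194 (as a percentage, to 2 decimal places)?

Write p for the Jo-194 fraction. I(M+2)/I(M) = [C(2,1)·p^1·(1−p)] / p^2 = 2·(1−p)/p = 61.1/100.0 = 0.6110
(1−p)/p = 0.6110/2 = 0.3055  ⇒  p = 1/(1 + 0.3055) = 0.7660
Jo-194: 76.60%, Jo-196: 23.40%.

76.60%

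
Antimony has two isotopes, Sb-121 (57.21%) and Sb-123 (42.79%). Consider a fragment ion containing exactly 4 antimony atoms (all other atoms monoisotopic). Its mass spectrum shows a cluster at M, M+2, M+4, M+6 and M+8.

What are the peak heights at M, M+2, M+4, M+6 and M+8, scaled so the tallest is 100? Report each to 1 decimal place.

The 4 Sb atoms are independent, so intensities follow the terms of (0.5721 + 0.4279)^4.
P(M) = 0.5721^4 = 0.107124
P(M+2) = 4 × 0.5721^3 × 0.4279^1 = 0.320493
P(M+4) = 6 × 0.5721^2 × 0.4279^2 = 0.359567
P(M+6) = 4 × 0.5721^1 × 0.4279^3 = 0.179291
P(M+8) = 0.4279^4 = 0.033525
The M+4 peak is largest (0.359567); scaling to 100 gives 29.8 : 89.1 : 100.0 : 49.9 : 9.3.

29.8 : 89.1 : 100.0 : 49.9 : 9.3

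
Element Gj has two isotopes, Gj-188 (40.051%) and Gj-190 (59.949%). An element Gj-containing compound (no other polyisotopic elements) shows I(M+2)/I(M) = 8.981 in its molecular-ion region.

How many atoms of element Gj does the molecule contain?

The M+2/M ratio from n Gj atoms is n · q/p = n · 0.59949/0.40051.
n = 8.981 × 0.40051/0.59949 = 6.00 ≈ 6

6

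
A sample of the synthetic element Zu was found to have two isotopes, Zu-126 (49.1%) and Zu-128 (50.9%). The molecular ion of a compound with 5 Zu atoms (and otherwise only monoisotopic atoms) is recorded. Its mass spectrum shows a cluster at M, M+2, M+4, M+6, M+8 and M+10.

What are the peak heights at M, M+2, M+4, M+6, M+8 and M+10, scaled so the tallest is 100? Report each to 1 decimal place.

9.0 : 46.5 : 96.5 : 100.0 : 51.8 : 10.7

Each Zu atom is independently Zu-126 (p = 0.491) or Zu-128 (q = 0.509); the cluster is the binomial expansion (p + q)^5.
P(M) = 0.491^5 = 0.028537
P(M+2) = 5 × 0.491^4 × 0.509^1 = 0.147916
P(M+4) = 10 × 0.491^3 × 0.509^2 = 0.306676
P(M+6) = 10 × 0.491^2 × 0.509^3 = 0.317919
P(M+8) = 5 × 0.491^1 × 0.509^4 = 0.164787
P(M+10) = 0.509^5 = 0.034166
The M+6 peak is largest (0.317919); scaling to 100 gives 9.0 : 46.5 : 96.5 : 100.0 : 51.8 : 10.7.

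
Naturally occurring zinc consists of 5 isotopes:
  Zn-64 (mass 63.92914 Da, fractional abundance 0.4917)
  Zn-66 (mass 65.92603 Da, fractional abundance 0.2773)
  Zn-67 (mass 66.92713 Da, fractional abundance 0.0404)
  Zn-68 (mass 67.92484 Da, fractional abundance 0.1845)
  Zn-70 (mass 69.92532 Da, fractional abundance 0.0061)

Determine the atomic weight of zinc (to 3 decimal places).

The abundance-weighted mean is 0.4917 × 63.92914 + 0.2773 × 65.92603 + 0.0404 × 66.92713 + 0.1845 × 67.92484 + 0.0061 × 69.92532
= 31.433958 + 18.281288 + 2.703856 + 12.532133 + 0.426544 = 65.377779 Da

65.378 Da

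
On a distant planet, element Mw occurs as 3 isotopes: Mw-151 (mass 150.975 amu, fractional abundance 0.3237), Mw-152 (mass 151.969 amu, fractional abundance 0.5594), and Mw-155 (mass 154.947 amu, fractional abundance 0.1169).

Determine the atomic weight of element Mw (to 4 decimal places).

The abundance-weighted mean is 0.3237 × 150.975 + 0.5594 × 151.969 + 0.1169 × 154.947
= 48.87061 + 85.01146 + 18.11330 = 151.99537 amu

151.9954 amu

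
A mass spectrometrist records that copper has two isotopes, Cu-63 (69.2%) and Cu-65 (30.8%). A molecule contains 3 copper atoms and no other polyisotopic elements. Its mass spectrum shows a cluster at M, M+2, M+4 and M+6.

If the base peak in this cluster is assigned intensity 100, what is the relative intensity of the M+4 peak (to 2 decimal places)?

Binomial terms of (0.692 + 0.308)^3: M 0.3314, M+2 0.4425, M+4 0.1969, M+6 0.0292 → M+2 is the base peak.
P(M+2) = C(3,1) × 0.692^2 × 0.308^1 = 3 × 0.478864 × 0.3080 = 0.442470 (base)
P(M+4) = C(3,2) × 0.692^1 × 0.308^2 = 3 × 0.6920 × 0.094864 = 0.196938
Relative intensity = 0.196938 / 0.442470 × 100 = 44.51

44.51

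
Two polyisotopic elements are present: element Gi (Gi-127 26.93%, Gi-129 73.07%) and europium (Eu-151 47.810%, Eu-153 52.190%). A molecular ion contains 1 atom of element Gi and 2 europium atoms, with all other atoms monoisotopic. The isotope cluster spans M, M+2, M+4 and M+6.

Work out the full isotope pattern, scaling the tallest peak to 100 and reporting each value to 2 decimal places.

14.05 : 68.82 : 100.00 : 45.44

Element Gi pattern (n=1): 0.2693 : 0.7307
Europium pattern (n=2): 0.22857961 : 0.49904078 : 0.27237961
Convolve the two distributions (both contribute in 2-u steps):
  M: 0.2693×0.22857961 = 0.061556
  M+2: 0.2693×0.49904078 + 0.7307×0.22857961 = 0.301415
  M+4: 0.2693×0.27237961 + 0.7307×0.49904078 = 0.438001
  M+6: 0.7307×0.27237961 = 0.199028
Scale to base peak (0.438001) = 100: 14.05 : 68.82 : 100.00 : 45.44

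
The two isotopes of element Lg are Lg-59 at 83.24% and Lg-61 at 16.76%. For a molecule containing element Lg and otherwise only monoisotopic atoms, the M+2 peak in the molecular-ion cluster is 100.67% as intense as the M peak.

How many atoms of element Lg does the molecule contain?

For n independent Lg atoms, I(M+2)/I(M) = n · (abundance Lg-61) / (abundance Lg-59) = n · 0.1676/0.8324.
n = 1.0067 × 0.8324/0.1676 = 5.00 ≈ 5

5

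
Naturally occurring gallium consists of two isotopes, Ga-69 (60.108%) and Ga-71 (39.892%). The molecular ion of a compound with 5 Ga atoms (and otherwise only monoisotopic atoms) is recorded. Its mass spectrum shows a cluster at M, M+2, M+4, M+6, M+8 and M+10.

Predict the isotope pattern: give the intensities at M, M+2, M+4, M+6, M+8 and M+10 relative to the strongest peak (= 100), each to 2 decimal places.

Each Ga atom is independently Ga-69 (p = 0.60108) or Ga-71 (q = 0.39892); the cluster is the binomial expansion (p + q)^5.
P(M) = 0.60108^5 = 0.078462
P(M+2) = 5 × 0.60108^4 × 0.39892^1 = 0.260366
P(M+4) = 10 × 0.60108^3 × 0.39892^2 = 0.345596
P(M+6) = 10 × 0.60108^2 × 0.39892^3 = 0.229362
P(M+8) = 5 × 0.60108^1 × 0.39892^4 = 0.076111
P(M+10) = 0.39892^5 = 0.010103
The M+4 peak is largest (0.345596); scaling to 100 gives 22.70 : 75.34 : 100.00 : 66.37 : 22.02 : 2.92.

22.70 : 75.34 : 100.00 : 66.37 : 22.02 : 2.92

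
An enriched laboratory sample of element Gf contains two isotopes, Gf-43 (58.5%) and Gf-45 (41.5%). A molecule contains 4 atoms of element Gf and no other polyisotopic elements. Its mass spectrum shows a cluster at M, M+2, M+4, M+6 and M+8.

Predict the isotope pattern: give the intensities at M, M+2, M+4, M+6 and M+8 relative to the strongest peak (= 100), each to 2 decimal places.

The 4 Gf atoms are independent, so intensities follow the terms of (0.585 + 0.415)^4.
P(M) = 0.585^4 = 0.117118
P(M+2) = 4 × 0.585^3 × 0.415^1 = 0.332335
P(M+4) = 6 × 0.585^2 × 0.415^2 = 0.353638
P(M+6) = 4 × 0.585^1 × 0.415^3 = 0.167248
P(M+8) = 0.415^4 = 0.029661
The M+4 peak is largest (0.353638); scaling to 100 gives 33.12 : 93.98 : 100.00 : 47.29 : 8.39.

33.12 : 93.98 : 100.00 : 47.29 : 8.39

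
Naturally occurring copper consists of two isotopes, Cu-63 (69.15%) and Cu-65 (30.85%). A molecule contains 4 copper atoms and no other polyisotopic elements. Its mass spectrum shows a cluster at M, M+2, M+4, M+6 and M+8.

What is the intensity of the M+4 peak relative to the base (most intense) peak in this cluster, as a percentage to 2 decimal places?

66.92%

Binomial terms of (0.6915 + 0.3085)^4: M 0.2286, M+2 0.4080, M+4 0.2731, M+6 0.0812, M+8 0.0091 → M+2 is the base peak.
P(M+2) = C(4,1) × 0.6915^3 × 0.3085^1 = 4 × 0.33065611 × 0.3085 = 0.408030 (base)
P(M+4) = C(4,2) × 0.6915^2 × 0.3085^2 = 6 × 0.47817225 × 0.09517225 = 0.273052
Relative intensity = 0.273052 / 0.408030 × 100 = 66.92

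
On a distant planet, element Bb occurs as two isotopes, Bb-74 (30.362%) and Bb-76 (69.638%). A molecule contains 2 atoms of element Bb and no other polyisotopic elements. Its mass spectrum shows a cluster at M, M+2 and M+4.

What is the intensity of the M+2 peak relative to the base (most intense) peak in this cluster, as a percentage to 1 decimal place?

87.2%

Term probabilities: M 0.0922, M+2 0.4229, M+4 0.4849. Base peak = M+4.
P(M+4) = C(2,2) × 0.30362^0 × 0.69638^2 = 1 × 1.0000 × 0.4849451 = 0.484945 (base)
P(M+2) = C(2,1) × 0.30362^1 × 0.69638^1 = 2 × 0.30362 × 0.69638 = 0.422870
Relative intensity = 0.422870 / 0.484945 × 100 = 87.2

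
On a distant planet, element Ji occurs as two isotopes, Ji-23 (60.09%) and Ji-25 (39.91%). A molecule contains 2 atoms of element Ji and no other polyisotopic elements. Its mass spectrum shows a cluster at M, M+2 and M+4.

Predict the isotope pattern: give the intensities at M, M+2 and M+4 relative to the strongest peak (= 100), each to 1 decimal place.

75.3 : 100.0 : 33.2

Expanding (0.6009 + 0.3991)^2:
P(M) = 0.6009^2 = 0.361081
P(M+2) = 2 × 0.6009^1 × 0.3991^1 = 0.479638
P(M+4) = 0.3991^2 = 0.159281
The M+2 peak is largest (0.479638); scaling to 100 gives 75.3 : 100.0 : 33.2.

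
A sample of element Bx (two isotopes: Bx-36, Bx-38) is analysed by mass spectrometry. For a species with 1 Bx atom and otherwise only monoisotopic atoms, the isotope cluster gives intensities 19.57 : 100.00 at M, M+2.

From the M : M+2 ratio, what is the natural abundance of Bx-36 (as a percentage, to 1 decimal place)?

Write p for the Bx-36 fraction. I(M+2)/I(M) = [C(1,1)·p^0·(1−p)] / p^1 = 1·(1−p)/p = 100.00/19.57 = 5.1099
(1−p)/p = 5.1099/1 = 5.1099  ⇒  p = 1/(1 + 5.1099) = 0.1637
Bx-36: 16.4%, Bx-38: 83.6%.

16.4%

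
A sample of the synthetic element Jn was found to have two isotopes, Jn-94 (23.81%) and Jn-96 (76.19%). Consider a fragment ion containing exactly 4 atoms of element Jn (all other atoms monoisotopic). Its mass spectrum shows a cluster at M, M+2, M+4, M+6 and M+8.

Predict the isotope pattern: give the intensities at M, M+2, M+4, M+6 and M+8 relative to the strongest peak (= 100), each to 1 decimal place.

0.8 : 9.8 : 46.9 : 100.0 : 80.0

Each Jn atom is independently Jn-94 (p = 0.2381) or Jn-96 (q = 0.7619); the cluster is the binomial expansion (p + q)^4.
P(M) = 0.2381^4 = 0.003214
P(M+2) = 4 × 0.2381^3 × 0.7619^1 = 0.041137
P(M+4) = 6 × 0.2381^2 × 0.7619^2 = 0.197454
P(M+6) = 4 × 0.2381^1 × 0.7619^3 = 0.421224
P(M+8) = 0.7619^4 = 0.336971
The M+6 peak is largest (0.421224); scaling to 100 gives 0.8 : 9.8 : 46.9 : 100.0 : 80.0.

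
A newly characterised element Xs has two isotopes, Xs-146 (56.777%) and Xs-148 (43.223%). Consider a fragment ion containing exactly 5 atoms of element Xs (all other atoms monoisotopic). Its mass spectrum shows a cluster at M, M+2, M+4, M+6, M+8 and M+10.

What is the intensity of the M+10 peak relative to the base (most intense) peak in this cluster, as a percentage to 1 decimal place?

(0.56777 + 0.43223)^5 gives M 0.0590, M+2 0.2246, M+4 0.3419, M+6 0.2603, M+8 0.0991, M+10 0.0151; the largest is M+4.
P(M+4) = C(5,2) × 0.56777^3 × 0.43223^2 = 10 × 0.18302791 × 0.18682277 = 0.341938 (base)
P(M+10) = C(5,5) × 0.56777^0 × 0.43223^5 = 1 × 1.0000 × 0.01508601 = 0.015086
Relative intensity = 0.015086 / 0.341938 × 100 = 4.4

4.4%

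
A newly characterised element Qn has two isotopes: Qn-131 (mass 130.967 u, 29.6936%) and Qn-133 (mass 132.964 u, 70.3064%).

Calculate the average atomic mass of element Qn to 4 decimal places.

132.3710 u

Average mass = Σ (abundance × isotope mass) = 0.296936 × 130.967 + 0.703064 × 132.964
= 38.88882 + 93.48220 = 132.37102 u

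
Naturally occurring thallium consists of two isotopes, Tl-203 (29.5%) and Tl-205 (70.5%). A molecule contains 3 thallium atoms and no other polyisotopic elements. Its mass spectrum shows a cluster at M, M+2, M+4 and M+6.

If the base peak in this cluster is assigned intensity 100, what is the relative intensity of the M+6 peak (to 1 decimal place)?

Binomial terms of (0.295 + 0.705)^3: M 0.0257, M+2 0.1841, M+4 0.4399, M+6 0.3504 → M+4 is the base peak.
P(M+4) = C(3,2) × 0.295^1 × 0.705^2 = 3 × 0.2950 × 0.497025 = 0.439867 (base)
P(M+6) = C(3,3) × 0.295^0 × 0.705^3 = 1 × 1.0000 × 0.35040263 = 0.350403
Relative intensity = 0.350403 / 0.439867 × 100 = 79.7

79.7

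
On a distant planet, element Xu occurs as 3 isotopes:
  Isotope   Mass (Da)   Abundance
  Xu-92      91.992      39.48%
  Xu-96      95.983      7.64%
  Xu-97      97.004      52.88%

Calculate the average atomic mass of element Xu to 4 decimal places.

94.9473 Da

Weight each isotope mass by its fractional abundance: 0.3948 × 91.992 + 0.0764 × 95.983 + 0.5288 × 97.004
= 36.31844 + 7.33310 + 51.29572 = 94.94726 Da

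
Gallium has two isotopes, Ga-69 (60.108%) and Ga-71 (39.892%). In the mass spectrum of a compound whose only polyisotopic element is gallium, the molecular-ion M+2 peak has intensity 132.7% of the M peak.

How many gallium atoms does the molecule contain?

2

For n independent Ga atoms, I(M+2)/I(M) = n · (abundance Ga-71) / (abundance Ga-69) = n · 0.39892/0.60108.
n = 1.327 × 0.60108/0.39892 = 2.00 ≈ 2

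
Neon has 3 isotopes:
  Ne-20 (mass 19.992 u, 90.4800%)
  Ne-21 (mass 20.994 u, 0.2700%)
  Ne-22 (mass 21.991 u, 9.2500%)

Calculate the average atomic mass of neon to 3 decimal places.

Weight each isotope mass by its fractional abundance: 0.904800 × 19.992 + 0.002700 × 20.994 + 0.092500 × 21.991
= 18.0888 + 0.0567 + 2.0342 = 20.1797 u

20.180 u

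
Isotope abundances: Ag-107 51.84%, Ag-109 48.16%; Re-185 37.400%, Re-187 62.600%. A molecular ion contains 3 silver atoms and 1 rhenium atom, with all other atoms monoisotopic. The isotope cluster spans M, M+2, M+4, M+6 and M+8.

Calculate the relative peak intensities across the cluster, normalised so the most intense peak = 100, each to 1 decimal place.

Silver pattern (n=3): 0.13931407 : 0.38827347 : 0.36071085 : 0.11170161
Rhenium pattern (n=1): 0.3740 : 0.6260
Convolve the two distributions (both contribute in 2-u steps):
  M: 0.13931407×0.3740 = 0.052103
  M+2: 0.13931407×0.6260 + 0.38827347×0.3740 = 0.232425
  M+4: 0.38827347×0.6260 + 0.36071085×0.3740 = 0.377965
  M+6: 0.36071085×0.6260 + 0.11170161×0.3740 = 0.267581
  M+8: 0.11170161×0.6260 = 0.069925
Scale to base peak (0.377965) = 100: 13.8 : 61.5 : 100.0 : 70.8 : 18.5

13.8 : 61.5 : 100.0 : 70.8 : 18.5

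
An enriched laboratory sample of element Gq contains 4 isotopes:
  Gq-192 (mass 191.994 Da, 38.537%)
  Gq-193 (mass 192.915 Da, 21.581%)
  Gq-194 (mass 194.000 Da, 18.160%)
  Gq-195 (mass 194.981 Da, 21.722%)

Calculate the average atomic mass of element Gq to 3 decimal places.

193.206 Da

The abundance-weighted mean is 0.38537 × 191.994 + 0.21581 × 192.915 + 0.18160 × 194.000 + 0.21722 × 194.981
= 73.9887 + 41.6330 + 35.2304 + 42.3538 = 193.2059 Da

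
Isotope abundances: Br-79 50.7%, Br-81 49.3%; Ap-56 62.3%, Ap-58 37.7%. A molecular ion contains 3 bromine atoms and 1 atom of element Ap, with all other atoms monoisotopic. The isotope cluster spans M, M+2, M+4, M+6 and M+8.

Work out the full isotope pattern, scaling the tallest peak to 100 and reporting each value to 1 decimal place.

Bromine pattern (n=3): 0.13032384 : 0.38017547 : 0.36967753 : 0.11982316
Element Ap pattern (n=1): 0.6230 : 0.3770
Convolve the two distributions (both contribute in 2-u steps):
  M: 0.13032384×0.6230 = 0.081192
  M+2: 0.13032384×0.3770 + 0.38017547×0.6230 = 0.285981
  M+4: 0.38017547×0.3770 + 0.36967753×0.6230 = 0.373635
  M+6: 0.36967753×0.3770 + 0.11982316×0.6230 = 0.214018
  M+8: 0.11982316×0.3770 = 0.045173
Scale to base peak (0.373635) = 100: 21.7 : 76.5 : 100.0 : 57.3 : 12.1

21.7 : 76.5 : 100.0 : 57.3 : 12.1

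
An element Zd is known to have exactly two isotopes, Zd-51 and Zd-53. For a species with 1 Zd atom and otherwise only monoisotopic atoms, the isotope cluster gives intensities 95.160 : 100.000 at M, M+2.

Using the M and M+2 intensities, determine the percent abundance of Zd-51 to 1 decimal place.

Let p = fractional abundance of Zd-51. I(M+2)/I(M) = [C(1,1)·p^0·(1−p)] / p^1 = 1·(1−p)/p = 100.000/95.160 = 1.0509
(1−p)/p = 1.0509/1 = 1.0509  ⇒  p = 1/(1 + 1.0509) = 0.4876
Zd-51: 48.8%, Zd-53: 51.2%.

48.8%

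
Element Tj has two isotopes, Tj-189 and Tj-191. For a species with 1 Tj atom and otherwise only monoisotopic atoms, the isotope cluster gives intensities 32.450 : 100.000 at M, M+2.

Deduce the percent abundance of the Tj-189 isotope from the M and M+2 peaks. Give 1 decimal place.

Let p = fractional abundance of Tj-189. I(M+2)/I(M) = [C(1,1)·p^0·(1−p)] / p^1 = 1·(1−p)/p = 100.000/32.450 = 3.0817
(1−p)/p = 3.0817/1 = 3.0817  ⇒  p = 1/(1 + 3.0817) = 0.2450
Tj-189: 24.5%, Tj-191: 75.5%.

24.5%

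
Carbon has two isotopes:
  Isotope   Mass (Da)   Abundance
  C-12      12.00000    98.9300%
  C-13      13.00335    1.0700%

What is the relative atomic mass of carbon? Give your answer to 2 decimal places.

12.01 Da

The abundance-weighted mean is 0.989300 × 12.00000 + 0.010700 × 13.00335
= 11.871600 + 0.139136 = 12.010736 Da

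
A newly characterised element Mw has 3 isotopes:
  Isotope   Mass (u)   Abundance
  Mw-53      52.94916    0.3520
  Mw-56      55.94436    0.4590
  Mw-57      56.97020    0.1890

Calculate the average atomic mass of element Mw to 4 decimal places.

Average mass = Σ (abundance × isotope mass) = 0.3520 × 52.94916 + 0.4590 × 55.94436 + 0.1890 × 56.97020
= 18.638104 + 25.678461 + 10.767368 = 55.083933 u

55.0839 u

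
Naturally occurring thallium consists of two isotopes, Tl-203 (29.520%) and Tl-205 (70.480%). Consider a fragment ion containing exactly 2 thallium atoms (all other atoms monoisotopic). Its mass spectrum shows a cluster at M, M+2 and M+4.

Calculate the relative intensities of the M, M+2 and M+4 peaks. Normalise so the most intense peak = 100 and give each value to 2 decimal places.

Expanding (0.29520 + 0.70480)^2:
P(M) = 0.29520^2 = 0.087143
P(M+2) = 2 × 0.29520^1 × 0.70480^1 = 0.416114
P(M+4) = 0.70480^2 = 0.496743
The M+4 peak is largest (0.496743); scaling to 100 gives 17.54 : 83.77 : 100.00.

17.54 : 83.77 : 100.00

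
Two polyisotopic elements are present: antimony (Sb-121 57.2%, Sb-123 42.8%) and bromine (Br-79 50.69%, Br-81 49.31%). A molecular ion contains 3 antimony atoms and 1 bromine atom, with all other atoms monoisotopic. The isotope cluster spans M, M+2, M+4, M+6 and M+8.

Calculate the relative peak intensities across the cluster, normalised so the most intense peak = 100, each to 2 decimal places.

25.88 : 83.28 : 100.00 : 53.14 : 10.55

Antimony pattern (n=3): 0.18714925 : 0.42010426 : 0.31434374 : 0.07840275
Bromine pattern (n=1): 0.5069 : 0.4931
Convolve the two distributions (both contribute in 2-u steps):
  M: 0.18714925×0.5069 = 0.094866
  M+2: 0.18714925×0.4931 + 0.42010426×0.5069 = 0.305234
  M+4: 0.42010426×0.4931 + 0.31434374×0.5069 = 0.366494
  M+6: 0.31434374×0.4931 + 0.07840275×0.5069 = 0.194745
  M+8: 0.07840275×0.4931 = 0.038660
Scale to base peak (0.366494) = 100: 25.88 : 83.28 : 100.00 : 53.14 : 10.55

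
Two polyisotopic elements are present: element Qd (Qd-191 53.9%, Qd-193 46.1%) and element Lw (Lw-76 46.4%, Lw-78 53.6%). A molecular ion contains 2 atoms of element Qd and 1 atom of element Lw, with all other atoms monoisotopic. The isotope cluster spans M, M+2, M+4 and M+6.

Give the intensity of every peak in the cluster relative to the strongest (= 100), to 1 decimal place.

Element Qd pattern (n=2): 0.290521 : 0.496958 : 0.212521
Element Lw pattern (n=1): 0.4640 : 0.5360
Convolve the two distributions (both contribute in 2-u steps):
  M: 0.290521×0.4640 = 0.134802
  M+2: 0.290521×0.5360 + 0.496958×0.4640 = 0.386308
  M+4: 0.496958×0.5360 + 0.212521×0.4640 = 0.364979
  M+6: 0.212521×0.5360 = 0.113911
Scale to base peak (0.386308) = 100: 34.9 : 100.0 : 94.5 : 29.5

34.9 : 100.0 : 94.5 : 29.5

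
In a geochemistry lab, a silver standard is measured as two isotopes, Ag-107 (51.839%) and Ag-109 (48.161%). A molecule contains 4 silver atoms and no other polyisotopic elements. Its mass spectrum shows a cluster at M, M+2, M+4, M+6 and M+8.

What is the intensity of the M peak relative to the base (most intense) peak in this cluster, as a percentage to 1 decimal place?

19.3%

(0.51839 + 0.48161)^4 gives M 0.0722, M+2 0.2684, M+4 0.3740, M+6 0.2316, M+8 0.0538; the largest is M+4.
P(M+4) = C(4,2) × 0.51839^2 × 0.48161^2 = 6 × 0.26872819 × 0.23194819 = 0.373986 (base)
P(M) = C(4,0) × 0.51839^4 × 0.48161^0 = 1 × 0.07221484 × 1.0000 = 0.072215
Relative intensity = 0.072215 / 0.373986 × 100 = 19.3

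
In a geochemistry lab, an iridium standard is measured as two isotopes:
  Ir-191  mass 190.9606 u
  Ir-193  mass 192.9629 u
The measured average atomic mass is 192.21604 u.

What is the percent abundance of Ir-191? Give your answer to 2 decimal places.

Let x be the fractional abundance of Ir-191; then Ir-193 has abundance 1 − x.
190.9606·x + 192.9629·(1 − x) = 192.21604
(190.9606 − 192.9629)·x = 192.21604 − 192.9629
x = -0.74686 / -2.0023 = 0.37300 → 37.30% Ir-191, 62.70% Ir-193.

37.30%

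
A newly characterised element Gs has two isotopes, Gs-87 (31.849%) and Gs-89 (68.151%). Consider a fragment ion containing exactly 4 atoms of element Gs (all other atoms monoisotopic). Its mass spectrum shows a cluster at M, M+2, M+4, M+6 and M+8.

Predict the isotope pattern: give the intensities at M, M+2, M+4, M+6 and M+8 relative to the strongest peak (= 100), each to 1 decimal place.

Expanding (0.31849 + 0.68151)^4:
P(M) = 0.31849^4 = 0.010289
P(M+2) = 4 × 0.31849^3 × 0.68151^1 = 0.088068
P(M+4) = 6 × 0.31849^2 × 0.68151^2 = 0.282675
P(M+6) = 4 × 0.31849^1 × 0.68151^3 = 0.403248
P(M+8) = 0.68151^4 = 0.215719
The M+6 peak is largest (0.403248); scaling to 100 gives 2.6 : 21.8 : 70.1 : 100.0 : 53.5.

2.6 : 21.8 : 70.1 : 100.0 : 53.5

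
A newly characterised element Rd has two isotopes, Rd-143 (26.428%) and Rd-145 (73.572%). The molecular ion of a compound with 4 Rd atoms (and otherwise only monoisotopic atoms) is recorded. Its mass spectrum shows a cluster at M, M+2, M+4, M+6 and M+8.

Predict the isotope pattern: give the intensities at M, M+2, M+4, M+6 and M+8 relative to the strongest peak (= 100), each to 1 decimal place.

1.2 : 12.9 : 53.9 : 100.0 : 69.6

Expanding (0.26428 + 0.73572)^4:
P(M) = 0.26428^4 = 0.004878
P(M+2) = 4 × 0.26428^3 × 0.73572^1 = 0.054321
P(M+4) = 6 × 0.26428^2 × 0.73572^2 = 0.226832
P(M+6) = 4 × 0.26428^1 × 0.73572^3 = 0.420980
P(M+8) = 0.73572^4 = 0.292988
The M+6 peak is largest (0.420980); scaling to 100 gives 1.2 : 12.9 : 53.9 : 100.0 : 69.6.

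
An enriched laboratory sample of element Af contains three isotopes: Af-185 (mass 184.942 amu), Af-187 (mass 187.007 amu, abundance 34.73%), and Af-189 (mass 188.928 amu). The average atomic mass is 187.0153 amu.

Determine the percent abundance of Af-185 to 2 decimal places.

The remaining 65.27% is split between Af-185 (fraction x) and Af-189 (fraction 0.6527 − x).
Substituting: 184.942x + 188.928(0.6527 − x) = 122.0677689
(184.942 − 188.928)x = -1.2455367  ⇒  x = 0.31248, y = 0.34022
Af-185: 31.25%, Af-189: 34.02%.

31.25%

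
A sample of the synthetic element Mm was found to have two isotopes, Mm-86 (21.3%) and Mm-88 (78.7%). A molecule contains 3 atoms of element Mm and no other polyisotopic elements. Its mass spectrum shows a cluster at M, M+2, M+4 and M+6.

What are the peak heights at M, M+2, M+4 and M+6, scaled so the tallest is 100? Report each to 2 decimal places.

1.98 : 21.98 : 81.19 : 100.00

Each Mm atom is independently Mm-86 (p = 0.213) or Mm-88 (q = 0.787); the cluster is the binomial expansion (p + q)^3.
P(M) = 0.213^3 = 0.009664
P(M+2) = 3 × 0.213^2 × 0.787^1 = 0.107116
P(M+4) = 3 × 0.213^1 × 0.787^2 = 0.395777
P(M+6) = 0.787^3 = 0.487443
The M+6 peak is largest (0.487443); scaling to 100 gives 1.98 : 21.98 : 81.19 : 100.00.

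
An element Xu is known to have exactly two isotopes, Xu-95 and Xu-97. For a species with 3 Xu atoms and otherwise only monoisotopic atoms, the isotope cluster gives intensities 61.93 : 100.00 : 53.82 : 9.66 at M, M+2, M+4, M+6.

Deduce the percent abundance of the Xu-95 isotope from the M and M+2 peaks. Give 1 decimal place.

65.0%

If p is the fraction of Xu that is Xu-95, then I(M+2)/I(M) = [C(3,1)·p^2·(1−p)] / p^3 = 3·(1−p)/p = 100.00/61.93 = 1.6147
(1−p)/p = 1.6147/3 = 0.5382  ⇒  p = 1/(1 + 0.5382) = 0.6501
Xu-95: 65.0%, Xu-97: 35.0%.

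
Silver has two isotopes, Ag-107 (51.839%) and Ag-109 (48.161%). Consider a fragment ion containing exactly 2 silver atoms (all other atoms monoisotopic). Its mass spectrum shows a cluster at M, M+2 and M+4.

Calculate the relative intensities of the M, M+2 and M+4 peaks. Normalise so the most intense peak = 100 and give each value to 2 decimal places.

53.82 : 100.00 : 46.45

The 2 Ag atoms are independent, so intensities follow the terms of (0.51839 + 0.48161)^2.
P(M) = 0.51839^2 = 0.268728
P(M+2) = 2 × 0.51839^1 × 0.48161^1 = 0.499324
P(M+4) = 0.48161^2 = 0.231948
The M+2 peak is largest (0.499324); scaling to 100 gives 53.82 : 100.00 : 46.45.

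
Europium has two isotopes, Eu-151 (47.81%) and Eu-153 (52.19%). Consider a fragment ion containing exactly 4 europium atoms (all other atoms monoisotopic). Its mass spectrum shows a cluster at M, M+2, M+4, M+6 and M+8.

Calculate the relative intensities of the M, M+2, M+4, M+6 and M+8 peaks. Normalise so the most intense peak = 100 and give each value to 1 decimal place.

14.0 : 61.1 : 100.0 : 72.8 : 19.9

The 4 Eu atoms are independent, so intensities follow the terms of (0.4781 + 0.5219)^4.
P(M) = 0.4781^4 = 0.052249
P(M+2) = 4 × 0.4781^3 × 0.5219^1 = 0.228141
P(M+4) = 6 × 0.4781^2 × 0.5219^2 = 0.373563
P(M+6) = 4 × 0.4781^1 × 0.5219^3 = 0.271857
P(M+8) = 0.5219^4 = 0.074191
The M+4 peak is largest (0.373563); scaling to 100 gives 14.0 : 61.1 : 100.0 : 72.8 : 19.9.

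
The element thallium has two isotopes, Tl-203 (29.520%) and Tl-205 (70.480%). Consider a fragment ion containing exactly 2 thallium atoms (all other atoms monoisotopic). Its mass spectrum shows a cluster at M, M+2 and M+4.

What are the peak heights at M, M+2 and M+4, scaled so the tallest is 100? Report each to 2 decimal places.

The 2 Tl atoms are independent, so intensities follow the terms of (0.29520 + 0.70480)^2.
P(M) = 0.29520^2 = 0.087143
P(M+2) = 2 × 0.29520^1 × 0.70480^1 = 0.416114
P(M+4) = 0.70480^2 = 0.496743
The M+4 peak is largest (0.496743); scaling to 100 gives 17.54 : 83.77 : 100.00.

17.54 : 83.77 : 100.00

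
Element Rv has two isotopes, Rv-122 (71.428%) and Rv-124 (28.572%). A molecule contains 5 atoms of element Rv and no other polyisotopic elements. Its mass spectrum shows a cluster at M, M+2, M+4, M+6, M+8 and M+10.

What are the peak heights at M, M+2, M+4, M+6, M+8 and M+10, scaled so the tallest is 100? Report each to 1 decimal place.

Expanding (0.71428 + 0.28572)^5:
P(M) = 0.71428^5 = 0.185927
P(M+2) = 5 × 0.71428^4 × 0.28572^1 = 0.371864
P(M+4) = 10 × 0.71428^3 × 0.28572^2 = 0.297500
P(M+6) = 10 × 0.71428^2 × 0.28572^3 = 0.119003
P(M+8) = 5 × 0.71428^1 × 0.28572^4 = 0.023801
P(M+10) = 0.28572^5 = 0.001904
The M+2 peak is largest (0.371864); scaling to 100 gives 50.0 : 100.0 : 80.0 : 32.0 : 6.4 : 0.5.

50.0 : 100.0 : 80.0 : 32.0 : 6.4 : 0.5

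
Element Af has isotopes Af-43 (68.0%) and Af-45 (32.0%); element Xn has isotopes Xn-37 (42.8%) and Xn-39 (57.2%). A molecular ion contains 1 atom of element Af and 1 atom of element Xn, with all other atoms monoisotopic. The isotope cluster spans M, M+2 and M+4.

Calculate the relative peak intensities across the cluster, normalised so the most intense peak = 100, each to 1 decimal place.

55.3 : 100.0 : 34.8

Element Af pattern (n=1): 0.6800 : 0.3200
Element Xn pattern (n=1): 0.4280 : 0.5720
Convolve the two distributions (both contribute in 2-u steps):
  M: 0.6800×0.4280 = 0.291040
  M+2: 0.6800×0.5720 + 0.3200×0.4280 = 0.525920
  M+4: 0.3200×0.5720 = 0.183040
Scale to base peak (0.525920) = 100: 55.3 : 100.0 : 34.8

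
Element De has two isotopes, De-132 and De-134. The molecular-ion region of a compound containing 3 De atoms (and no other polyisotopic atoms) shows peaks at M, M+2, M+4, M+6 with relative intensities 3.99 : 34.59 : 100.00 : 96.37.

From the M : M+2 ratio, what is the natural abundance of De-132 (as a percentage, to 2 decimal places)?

25.71%

Write p for the De-132 fraction. I(M+2)/I(M) = [C(3,1)·p^2·(1−p)] / p^3 = 3·(1−p)/p = 34.59/3.99 = 8.6692
(1−p)/p = 8.6692/3 = 2.8897  ⇒  p = 1/(1 + 2.8897) = 0.2571
De-132: 25.71%, De-134: 74.29%.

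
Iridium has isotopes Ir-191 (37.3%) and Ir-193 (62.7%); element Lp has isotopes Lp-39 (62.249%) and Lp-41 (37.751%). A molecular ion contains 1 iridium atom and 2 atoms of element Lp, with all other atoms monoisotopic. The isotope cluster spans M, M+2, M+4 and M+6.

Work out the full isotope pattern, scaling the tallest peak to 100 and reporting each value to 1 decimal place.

34.6 : 100.0 : 83.2 : 21.4

Iridium pattern (n=1): 0.3730 : 0.6270
Element Lp pattern (n=2): 0.3874938 : 0.4699924 : 0.1425138
Convolve the two distributions (both contribute in 2-u steps):
  M: 0.3730×0.3874938 = 0.144535
  M+2: 0.3730×0.4699924 + 0.6270×0.3874938 = 0.418266
  M+4: 0.3730×0.1425138 + 0.6270×0.4699924 = 0.347843
  M+6: 0.6270×0.1425138 = 0.089356
Scale to base peak (0.418266) = 100: 34.6 : 100.0 : 83.2 : 21.4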